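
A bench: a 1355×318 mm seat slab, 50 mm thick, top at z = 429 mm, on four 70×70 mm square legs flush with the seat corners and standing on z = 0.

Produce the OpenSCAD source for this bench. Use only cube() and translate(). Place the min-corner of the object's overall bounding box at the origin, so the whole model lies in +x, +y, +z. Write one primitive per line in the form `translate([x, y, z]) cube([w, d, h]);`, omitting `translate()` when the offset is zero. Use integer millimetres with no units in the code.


translate([0, 0, 379]) cube([1355, 318, 50]);
cube([70, 70, 379]);
translate([0, 248, 0]) cube([70, 70, 379]);
translate([1285, 0, 0]) cube([70, 70, 379]);
translate([1285, 248, 0]) cube([70, 70, 379]);


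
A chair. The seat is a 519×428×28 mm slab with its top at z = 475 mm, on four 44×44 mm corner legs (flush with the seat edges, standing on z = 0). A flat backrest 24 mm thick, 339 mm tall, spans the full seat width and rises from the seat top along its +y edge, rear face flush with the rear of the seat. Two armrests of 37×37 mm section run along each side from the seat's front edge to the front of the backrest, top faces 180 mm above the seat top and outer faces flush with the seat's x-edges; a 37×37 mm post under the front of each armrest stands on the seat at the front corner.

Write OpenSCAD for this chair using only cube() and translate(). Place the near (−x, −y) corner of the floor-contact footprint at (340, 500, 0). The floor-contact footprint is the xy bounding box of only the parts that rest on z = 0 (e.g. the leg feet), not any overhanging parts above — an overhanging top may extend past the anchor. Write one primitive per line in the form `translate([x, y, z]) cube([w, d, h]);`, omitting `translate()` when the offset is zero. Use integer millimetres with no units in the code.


translate([340, 500, 447]) cube([519, 428, 28]);
translate([340, 500, 0]) cube([44, 44, 447]);
translate([815, 500, 0]) cube([44, 44, 447]);
translate([340, 884, 0]) cube([44, 44, 447]);
translate([815, 884, 0]) cube([44, 44, 447]);
translate([340, 904, 475]) cube([519, 24, 339]);
translate([340, 500, 618]) cube([37, 404, 37]);
translate([822, 500, 618]) cube([37, 404, 37]);
translate([340, 500, 475]) cube([37, 37, 143]);
translate([822, 500, 475]) cube([37, 37, 143]);


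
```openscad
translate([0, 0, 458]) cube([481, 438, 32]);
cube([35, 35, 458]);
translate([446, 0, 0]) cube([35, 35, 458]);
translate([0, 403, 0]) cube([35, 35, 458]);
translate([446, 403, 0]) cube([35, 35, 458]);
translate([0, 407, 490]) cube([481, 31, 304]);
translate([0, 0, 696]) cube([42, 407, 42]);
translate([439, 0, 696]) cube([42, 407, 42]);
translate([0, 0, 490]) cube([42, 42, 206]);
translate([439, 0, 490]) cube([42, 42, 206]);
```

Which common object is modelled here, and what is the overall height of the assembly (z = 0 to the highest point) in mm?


A chair. The overall height is 794 mm.

A slab on four corner posts with a tall panel at the back — a chair. The seat slab sits at z = 458 with thickness 32, and the 304 mm backrest starts at the seat top, so the overall height is 458 + 32 + 304 = 794 mm.


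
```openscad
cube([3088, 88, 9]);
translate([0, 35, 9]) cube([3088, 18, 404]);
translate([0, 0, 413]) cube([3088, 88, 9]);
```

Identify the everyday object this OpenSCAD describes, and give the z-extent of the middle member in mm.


An I-beam. The web height is 404 mm.

Two wide flanges with a thin centred web — an I-beam. Overall 422 mm minus two 9 mm flanges gives a web of 422 − 2·9 = 404 mm.


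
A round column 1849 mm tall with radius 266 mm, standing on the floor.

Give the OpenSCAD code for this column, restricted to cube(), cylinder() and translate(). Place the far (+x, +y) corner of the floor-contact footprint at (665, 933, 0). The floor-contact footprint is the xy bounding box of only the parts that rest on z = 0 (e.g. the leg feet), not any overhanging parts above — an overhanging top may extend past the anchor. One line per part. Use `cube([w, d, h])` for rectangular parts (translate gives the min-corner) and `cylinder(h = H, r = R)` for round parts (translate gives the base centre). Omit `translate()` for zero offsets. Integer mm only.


translate([399, 667, 0]) cylinder(h = 1849, r = 266);


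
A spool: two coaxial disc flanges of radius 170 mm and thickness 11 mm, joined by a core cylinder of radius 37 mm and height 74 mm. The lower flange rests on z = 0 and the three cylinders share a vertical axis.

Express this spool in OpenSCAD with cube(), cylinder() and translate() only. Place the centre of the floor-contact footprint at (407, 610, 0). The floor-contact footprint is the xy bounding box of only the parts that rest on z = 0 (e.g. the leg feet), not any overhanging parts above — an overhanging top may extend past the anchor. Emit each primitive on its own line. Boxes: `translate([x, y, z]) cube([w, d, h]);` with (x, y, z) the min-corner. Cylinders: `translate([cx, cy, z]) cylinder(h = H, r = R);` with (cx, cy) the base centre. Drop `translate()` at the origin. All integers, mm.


translate([407, 610, 0]) cylinder(h = 11, r = 170);
translate([407, 610, 11]) cylinder(h = 74, r = 37);
translate([407, 610, 85]) cylinder(h = 11, r = 170);


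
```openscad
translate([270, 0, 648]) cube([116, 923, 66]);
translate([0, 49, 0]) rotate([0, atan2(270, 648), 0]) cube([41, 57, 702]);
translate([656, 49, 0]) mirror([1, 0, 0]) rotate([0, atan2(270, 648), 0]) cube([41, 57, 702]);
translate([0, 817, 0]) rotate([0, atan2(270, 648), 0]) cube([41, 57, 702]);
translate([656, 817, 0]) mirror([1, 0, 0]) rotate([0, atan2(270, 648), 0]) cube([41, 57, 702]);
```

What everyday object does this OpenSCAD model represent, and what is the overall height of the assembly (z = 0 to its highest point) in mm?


A sawhorse. The overall height is 714 mm.

A beam across two mirrored pairs of raked legs — a sawhorse. The beam's underside is at z = 648 (matching the legs' vertical rise in atan2(270, 648)) and the beam is 66 mm tall, so its top is at 648 + 66 = 714 mm. The raked legs top out at the beam's underside, so that is the highest point.


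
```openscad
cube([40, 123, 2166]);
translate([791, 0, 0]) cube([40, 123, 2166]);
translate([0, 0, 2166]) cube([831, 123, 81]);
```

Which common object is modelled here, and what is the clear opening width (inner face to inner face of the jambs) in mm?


A door frame. The clear opening width is 751 mm.

Two 2166 mm tall posts with a header on top — a door frame. The left jamb is 40 mm wide at x = 0; the right jamb starts at x = 791. The clear opening is 791 − 40 = 751 mm.


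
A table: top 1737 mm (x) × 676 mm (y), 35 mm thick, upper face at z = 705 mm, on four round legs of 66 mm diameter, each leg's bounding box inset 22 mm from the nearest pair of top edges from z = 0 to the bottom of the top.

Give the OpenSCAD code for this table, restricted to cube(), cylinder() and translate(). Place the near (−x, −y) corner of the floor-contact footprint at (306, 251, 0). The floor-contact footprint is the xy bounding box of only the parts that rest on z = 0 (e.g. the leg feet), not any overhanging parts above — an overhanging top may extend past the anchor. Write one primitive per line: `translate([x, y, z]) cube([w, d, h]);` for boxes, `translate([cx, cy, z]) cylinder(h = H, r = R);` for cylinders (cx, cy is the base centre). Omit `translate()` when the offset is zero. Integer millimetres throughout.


translate([284, 229, 670]) cube([1737, 676, 35]);
translate([339, 284, 0]) cylinder(h = 670, r = 33);
translate([1966, 284, 0]) cylinder(h = 670, r = 33);
translate([339, 850, 0]) cylinder(h = 670, r = 33);
translate([1966, 850, 0]) cylinder(h = 670, r = 33);


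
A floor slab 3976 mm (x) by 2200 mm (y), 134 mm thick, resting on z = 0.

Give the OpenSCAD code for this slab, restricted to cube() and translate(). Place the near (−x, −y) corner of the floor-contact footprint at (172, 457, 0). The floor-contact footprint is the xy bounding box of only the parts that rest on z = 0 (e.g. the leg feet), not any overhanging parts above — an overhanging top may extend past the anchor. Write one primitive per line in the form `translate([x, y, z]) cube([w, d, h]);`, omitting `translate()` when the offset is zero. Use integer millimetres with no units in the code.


translate([172, 457, 0]) cube([3976, 2200, 134]);


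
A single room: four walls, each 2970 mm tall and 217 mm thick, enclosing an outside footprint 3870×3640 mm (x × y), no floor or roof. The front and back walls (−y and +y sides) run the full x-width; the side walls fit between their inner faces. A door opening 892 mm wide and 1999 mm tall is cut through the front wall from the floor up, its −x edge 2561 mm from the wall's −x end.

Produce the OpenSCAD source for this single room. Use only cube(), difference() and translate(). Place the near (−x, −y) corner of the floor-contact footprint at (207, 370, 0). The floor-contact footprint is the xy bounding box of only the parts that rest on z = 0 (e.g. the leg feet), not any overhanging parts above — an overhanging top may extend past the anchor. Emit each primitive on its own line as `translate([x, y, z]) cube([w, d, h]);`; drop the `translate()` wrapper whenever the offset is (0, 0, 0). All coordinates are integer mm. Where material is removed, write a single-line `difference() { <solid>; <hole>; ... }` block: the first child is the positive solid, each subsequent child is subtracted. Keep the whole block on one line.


difference() { translate([207, 370, 0]) cube([3870, 217, 2970]); translate([2768, 370, 0]) cube([892, 217, 1999]); }
translate([207, 3793, 0]) cube([3870, 217, 2970]);
translate([207, 587, 0]) cube([217, 3206, 2970]);
translate([3860, 587, 0]) cube([217, 3206, 2970]);


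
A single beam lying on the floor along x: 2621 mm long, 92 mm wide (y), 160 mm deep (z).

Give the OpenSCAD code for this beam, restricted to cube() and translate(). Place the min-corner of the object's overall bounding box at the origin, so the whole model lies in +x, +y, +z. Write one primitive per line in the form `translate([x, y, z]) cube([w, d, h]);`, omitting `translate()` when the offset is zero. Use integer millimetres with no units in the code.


cube([2621, 92, 160]);


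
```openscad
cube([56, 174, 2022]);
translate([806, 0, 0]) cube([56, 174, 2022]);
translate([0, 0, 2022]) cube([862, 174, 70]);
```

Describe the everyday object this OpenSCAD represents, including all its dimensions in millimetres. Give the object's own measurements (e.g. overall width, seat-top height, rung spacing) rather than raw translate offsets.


A door frame. The clear opening is 750 mm wide and 2022 mm high. Two 56 mm wide jambs, 174 mm deep, stand either side of the opening from the floor to the top of the opening. A 70 mm thick head sits across the top of both jambs, spanning the full outside width of the frame.


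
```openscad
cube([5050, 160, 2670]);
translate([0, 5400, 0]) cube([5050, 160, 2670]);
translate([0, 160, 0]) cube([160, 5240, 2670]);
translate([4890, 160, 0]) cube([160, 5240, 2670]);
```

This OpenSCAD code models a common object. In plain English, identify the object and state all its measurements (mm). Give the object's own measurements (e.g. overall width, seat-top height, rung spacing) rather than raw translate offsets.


The wall frame of a small rectangular building: four walls, each 2670 mm tall and 160 mm thick, enclosing a footprint 5050 mm (x) by 5560 mm (y) outside-to-outside, with no floor or roof. The front and back walls (the −y and +y sides) span the full width; the two side walls fit between them.


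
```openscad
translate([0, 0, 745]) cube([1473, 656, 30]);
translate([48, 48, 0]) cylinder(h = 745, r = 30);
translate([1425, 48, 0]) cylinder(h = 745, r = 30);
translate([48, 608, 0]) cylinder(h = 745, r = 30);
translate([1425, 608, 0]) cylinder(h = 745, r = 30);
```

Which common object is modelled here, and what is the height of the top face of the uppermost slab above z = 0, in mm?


A table. The table height is 775 mm.

A 1473×656×30 slab sits at z = 745 on four Ø60 mm round legs — a table. The top surface is at 745 + 30 = 775 mm.


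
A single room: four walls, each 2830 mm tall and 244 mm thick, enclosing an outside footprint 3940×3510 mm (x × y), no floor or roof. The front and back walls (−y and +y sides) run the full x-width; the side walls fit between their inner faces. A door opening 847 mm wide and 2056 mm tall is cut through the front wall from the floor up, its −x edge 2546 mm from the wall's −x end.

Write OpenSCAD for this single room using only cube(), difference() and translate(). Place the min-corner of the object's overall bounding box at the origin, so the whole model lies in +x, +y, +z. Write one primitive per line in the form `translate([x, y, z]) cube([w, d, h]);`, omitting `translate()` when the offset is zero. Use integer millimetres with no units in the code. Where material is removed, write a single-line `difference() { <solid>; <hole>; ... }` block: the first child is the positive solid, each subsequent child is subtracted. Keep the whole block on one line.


difference() { cube([3940, 244, 2830]); translate([2546, 0, 0]) cube([847, 244, 2056]); }
translate([0, 3266, 0]) cube([3940, 244, 2830]);
translate([0, 244, 0]) cube([244, 3022, 2830]);
translate([3696, 244, 0]) cube([244, 3022, 2830]);


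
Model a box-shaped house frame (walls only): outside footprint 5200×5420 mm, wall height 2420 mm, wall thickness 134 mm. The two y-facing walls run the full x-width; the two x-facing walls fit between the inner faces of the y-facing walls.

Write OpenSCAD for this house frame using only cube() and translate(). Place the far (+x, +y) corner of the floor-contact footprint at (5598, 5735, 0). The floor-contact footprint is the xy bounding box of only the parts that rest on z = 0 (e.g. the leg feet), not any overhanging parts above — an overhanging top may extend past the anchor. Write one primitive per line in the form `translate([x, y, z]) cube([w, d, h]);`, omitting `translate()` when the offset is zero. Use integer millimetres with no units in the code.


translate([398, 315, 0]) cube([5200, 134, 2420]);
translate([398, 5601, 0]) cube([5200, 134, 2420]);
translate([398, 449, 0]) cube([134, 5152, 2420]);
translate([5464, 449, 0]) cube([134, 5152, 2420]);


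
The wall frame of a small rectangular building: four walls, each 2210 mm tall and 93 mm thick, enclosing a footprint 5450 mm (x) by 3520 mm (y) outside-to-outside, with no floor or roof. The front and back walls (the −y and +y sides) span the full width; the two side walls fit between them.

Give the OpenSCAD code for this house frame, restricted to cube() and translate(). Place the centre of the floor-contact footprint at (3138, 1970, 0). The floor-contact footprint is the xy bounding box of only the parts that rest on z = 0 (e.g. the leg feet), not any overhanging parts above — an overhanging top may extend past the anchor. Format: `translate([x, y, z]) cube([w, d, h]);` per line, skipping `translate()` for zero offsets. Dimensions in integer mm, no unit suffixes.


translate([413, 210, 0]) cube([5450, 93, 2210]);
translate([413, 3637, 0]) cube([5450, 93, 2210]);
translate([413, 303, 0]) cube([93, 3334, 2210]);
translate([5770, 303, 0]) cube([93, 3334, 2210]);


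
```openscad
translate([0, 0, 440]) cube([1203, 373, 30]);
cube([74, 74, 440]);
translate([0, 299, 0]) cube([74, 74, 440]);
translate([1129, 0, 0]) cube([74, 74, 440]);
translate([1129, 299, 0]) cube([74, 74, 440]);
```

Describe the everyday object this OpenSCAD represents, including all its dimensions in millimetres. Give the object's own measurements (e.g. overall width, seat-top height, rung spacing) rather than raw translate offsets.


A bench: a 1203×373 mm seat slab, 30 mm thick, top at z = 470 mm, on four 74×74 mm square legs flush with the seat corners and standing on z = 0.


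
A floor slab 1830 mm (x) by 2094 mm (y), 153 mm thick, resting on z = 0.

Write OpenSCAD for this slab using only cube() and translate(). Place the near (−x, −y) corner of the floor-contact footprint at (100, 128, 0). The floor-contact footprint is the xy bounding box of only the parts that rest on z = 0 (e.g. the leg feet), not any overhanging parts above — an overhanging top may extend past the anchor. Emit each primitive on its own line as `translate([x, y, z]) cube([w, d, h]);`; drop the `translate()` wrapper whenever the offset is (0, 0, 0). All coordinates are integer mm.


translate([100, 128, 0]) cube([1830, 2094, 153]);


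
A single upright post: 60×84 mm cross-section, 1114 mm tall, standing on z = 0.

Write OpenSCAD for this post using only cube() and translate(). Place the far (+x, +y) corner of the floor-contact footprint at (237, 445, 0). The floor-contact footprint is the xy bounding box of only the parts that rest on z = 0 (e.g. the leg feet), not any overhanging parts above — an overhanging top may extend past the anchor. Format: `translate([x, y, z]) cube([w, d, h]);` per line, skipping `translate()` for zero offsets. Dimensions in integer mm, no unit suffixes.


translate([177, 361, 0]) cube([60, 84, 1114]);


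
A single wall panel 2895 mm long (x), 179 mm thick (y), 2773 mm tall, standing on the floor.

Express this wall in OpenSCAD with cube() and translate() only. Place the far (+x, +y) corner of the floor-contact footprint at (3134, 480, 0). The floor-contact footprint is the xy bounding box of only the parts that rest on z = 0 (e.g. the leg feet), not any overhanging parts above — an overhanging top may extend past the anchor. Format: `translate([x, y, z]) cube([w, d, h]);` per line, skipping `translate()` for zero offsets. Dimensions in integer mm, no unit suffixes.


translate([239, 301, 0]) cube([2895, 179, 2773]);


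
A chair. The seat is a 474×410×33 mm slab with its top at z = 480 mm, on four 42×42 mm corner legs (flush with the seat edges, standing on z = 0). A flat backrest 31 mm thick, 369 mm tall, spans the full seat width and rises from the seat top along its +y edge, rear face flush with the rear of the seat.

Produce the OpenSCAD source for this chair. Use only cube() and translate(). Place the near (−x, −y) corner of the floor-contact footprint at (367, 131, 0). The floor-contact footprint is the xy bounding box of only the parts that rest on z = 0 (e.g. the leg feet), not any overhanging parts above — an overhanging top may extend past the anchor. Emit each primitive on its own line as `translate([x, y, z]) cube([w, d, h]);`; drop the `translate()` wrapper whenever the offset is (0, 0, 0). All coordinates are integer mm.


translate([367, 131, 447]) cube([474, 410, 33]);
translate([367, 131, 0]) cube([42, 42, 447]);
translate([799, 131, 0]) cube([42, 42, 447]);
translate([367, 499, 0]) cube([42, 42, 447]);
translate([799, 499, 0]) cube([42, 42, 447]);
translate([367, 510, 480]) cube([474, 31, 369]);


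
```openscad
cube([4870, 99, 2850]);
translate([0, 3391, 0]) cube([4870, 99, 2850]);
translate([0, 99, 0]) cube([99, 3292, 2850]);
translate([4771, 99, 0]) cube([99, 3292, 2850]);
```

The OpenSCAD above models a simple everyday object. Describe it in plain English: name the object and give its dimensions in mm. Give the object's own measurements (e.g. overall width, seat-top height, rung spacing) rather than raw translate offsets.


The wall frame of a small rectangular building: four walls, each 2850 mm tall and 99 mm thick, enclosing a footprint 4870 mm (x) by 3490 mm (y) outside-to-outside, with no floor or roof. The front and back walls (the −y and +y sides) span the full width; the two side walls fit between them.


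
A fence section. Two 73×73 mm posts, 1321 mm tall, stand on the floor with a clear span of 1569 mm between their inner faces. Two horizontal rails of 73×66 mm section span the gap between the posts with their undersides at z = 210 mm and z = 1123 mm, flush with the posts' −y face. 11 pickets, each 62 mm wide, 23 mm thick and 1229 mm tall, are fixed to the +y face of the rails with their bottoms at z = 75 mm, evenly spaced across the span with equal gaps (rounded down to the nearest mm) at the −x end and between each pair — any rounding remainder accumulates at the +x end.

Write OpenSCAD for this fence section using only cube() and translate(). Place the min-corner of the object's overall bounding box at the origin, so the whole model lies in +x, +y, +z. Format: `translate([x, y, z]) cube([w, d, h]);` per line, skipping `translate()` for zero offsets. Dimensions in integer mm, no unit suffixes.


cube([73, 73, 1321]);
translate([1642, 0, 0]) cube([73, 73, 1321]);
translate([73, 0, 210]) cube([1569, 73, 66]);
translate([73, 0, 1123]) cube([1569, 73, 66]);
translate([146, 73, 75]) cube([62, 23, 1229]);
translate([281, 73, 75]) cube([62, 23, 1229]);
translate([416, 73, 75]) cube([62, 23, 1229]);
translate([551, 73, 75]) cube([62, 23, 1229]);
translate([686, 73, 75]) cube([62, 23, 1229]);
translate([821, 73, 75]) cube([62, 23, 1229]);
translate([956, 73, 75]) cube([62, 23, 1229]);
translate([1091, 73, 75]) cube([62, 23, 1229]);
translate([1226, 73, 75]) cube([62, 23, 1229]);
translate([1361, 73, 75]) cube([62, 23, 1229]);
translate([1496, 73, 75]) cube([62, 23, 1229]);


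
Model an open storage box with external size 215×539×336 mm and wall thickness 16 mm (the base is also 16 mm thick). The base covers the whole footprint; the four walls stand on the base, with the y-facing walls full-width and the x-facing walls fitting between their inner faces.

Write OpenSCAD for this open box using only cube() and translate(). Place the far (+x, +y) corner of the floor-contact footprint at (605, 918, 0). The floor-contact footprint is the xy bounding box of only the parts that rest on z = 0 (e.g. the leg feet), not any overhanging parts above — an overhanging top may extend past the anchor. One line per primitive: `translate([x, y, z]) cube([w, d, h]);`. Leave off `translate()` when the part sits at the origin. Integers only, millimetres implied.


translate([390, 379, 0]) cube([215, 539, 16]);
translate([390, 379, 16]) cube([215, 16, 320]);
translate([390, 902, 16]) cube([215, 16, 320]);
translate([390, 395, 16]) cube([16, 507, 320]);
translate([589, 395, 16]) cube([16, 507, 320]);


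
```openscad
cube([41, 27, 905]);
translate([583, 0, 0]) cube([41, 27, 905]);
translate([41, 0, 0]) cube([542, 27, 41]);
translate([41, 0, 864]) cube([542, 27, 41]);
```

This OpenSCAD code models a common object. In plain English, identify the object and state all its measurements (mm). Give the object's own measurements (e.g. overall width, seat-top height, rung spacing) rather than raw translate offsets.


A rectangular picture frame lying in the x–z plane (depth along y). The opening is 542 mm wide (x) by 823 mm tall (z), surrounded by a border 41 mm wide on all four sides. The frame is 27 mm deep and is made of two full-height vertical stiles with two horizontal rails fitted between them.


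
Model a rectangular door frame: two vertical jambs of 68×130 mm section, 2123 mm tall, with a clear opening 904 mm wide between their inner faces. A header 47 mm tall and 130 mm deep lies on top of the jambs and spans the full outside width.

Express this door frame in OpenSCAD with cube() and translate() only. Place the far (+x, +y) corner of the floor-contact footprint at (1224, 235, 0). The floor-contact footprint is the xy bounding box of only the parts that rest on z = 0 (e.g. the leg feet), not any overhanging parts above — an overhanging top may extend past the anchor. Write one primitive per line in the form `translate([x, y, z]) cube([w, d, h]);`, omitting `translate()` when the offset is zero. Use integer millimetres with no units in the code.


translate([184, 105, 0]) cube([68, 130, 2123]);
translate([1156, 105, 0]) cube([68, 130, 2123]);
translate([184, 105, 2123]) cube([1040, 130, 47]);


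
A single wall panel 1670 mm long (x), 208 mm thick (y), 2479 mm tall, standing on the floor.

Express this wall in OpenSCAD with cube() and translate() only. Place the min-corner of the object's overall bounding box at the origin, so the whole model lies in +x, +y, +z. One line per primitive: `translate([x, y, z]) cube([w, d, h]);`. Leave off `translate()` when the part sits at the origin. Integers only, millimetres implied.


cube([1670, 208, 2479]);


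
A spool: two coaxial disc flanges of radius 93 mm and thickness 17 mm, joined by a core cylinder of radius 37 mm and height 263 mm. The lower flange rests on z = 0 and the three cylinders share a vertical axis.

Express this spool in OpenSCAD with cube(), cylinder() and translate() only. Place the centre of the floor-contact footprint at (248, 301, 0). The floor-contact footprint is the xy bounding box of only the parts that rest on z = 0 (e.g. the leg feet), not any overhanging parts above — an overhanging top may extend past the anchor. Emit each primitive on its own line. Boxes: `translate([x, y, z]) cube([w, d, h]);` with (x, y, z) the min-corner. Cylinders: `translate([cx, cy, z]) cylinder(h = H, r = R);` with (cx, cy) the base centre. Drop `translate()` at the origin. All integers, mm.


translate([248, 301, 0]) cylinder(h = 17, r = 93);
translate([248, 301, 17]) cylinder(h = 263, r = 37);
translate([248, 301, 280]) cylinder(h = 17, r = 93);


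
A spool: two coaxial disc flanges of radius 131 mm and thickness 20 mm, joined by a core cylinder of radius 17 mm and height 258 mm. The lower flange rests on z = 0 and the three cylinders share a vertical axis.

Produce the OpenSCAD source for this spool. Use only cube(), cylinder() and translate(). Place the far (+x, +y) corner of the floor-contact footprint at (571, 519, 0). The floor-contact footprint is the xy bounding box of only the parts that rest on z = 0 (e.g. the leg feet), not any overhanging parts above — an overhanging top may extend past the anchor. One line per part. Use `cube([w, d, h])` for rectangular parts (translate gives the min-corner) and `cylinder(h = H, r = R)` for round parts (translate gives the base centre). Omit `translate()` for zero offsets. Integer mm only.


translate([440, 388, 0]) cylinder(h = 20, r = 131);
translate([440, 388, 20]) cylinder(h = 258, r = 17);
translate([440, 388, 278]) cylinder(h = 20, r = 131);


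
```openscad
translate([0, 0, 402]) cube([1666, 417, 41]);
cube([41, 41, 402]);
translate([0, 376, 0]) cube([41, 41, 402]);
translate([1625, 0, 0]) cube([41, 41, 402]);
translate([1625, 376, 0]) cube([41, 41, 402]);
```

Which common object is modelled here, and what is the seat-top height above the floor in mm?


A bench. The seat-top height is 443 mm.

A long slab on four corner posts — a bench. The slab sits at z = 402 with thickness 41, so the top is 402 + 41 = 443 mm.


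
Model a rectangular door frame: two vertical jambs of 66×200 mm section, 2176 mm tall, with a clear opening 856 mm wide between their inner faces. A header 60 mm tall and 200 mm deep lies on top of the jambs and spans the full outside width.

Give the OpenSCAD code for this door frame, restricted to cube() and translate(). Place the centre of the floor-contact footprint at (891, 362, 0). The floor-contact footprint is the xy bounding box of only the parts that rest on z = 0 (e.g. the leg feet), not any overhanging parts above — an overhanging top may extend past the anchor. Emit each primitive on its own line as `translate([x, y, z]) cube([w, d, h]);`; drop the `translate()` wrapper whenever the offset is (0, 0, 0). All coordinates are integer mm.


translate([397, 262, 0]) cube([66, 200, 2176]);
translate([1319, 262, 0]) cube([66, 200, 2176]);
translate([397, 262, 2176]) cube([988, 200, 60]);


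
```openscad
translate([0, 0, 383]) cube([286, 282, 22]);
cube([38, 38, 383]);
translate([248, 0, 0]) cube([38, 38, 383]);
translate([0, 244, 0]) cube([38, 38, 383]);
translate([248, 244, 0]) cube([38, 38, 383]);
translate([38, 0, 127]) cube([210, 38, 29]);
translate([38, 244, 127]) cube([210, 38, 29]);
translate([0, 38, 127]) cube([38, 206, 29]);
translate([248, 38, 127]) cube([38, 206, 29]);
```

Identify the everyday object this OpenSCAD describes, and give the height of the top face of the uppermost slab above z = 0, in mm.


A stool. The seat height is 405 mm.

A 286×282×22 slab at z = 383 on four corner posts — a stool. The seat top is 383 + 22 = 405 mm.


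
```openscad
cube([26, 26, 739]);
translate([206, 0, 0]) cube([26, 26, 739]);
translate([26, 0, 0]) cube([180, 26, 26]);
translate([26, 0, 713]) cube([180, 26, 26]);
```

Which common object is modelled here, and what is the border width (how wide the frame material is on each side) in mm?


A picture frame. The border width is 26 mm.

Four thin pieces enclosing a rectangular opening — a picture frame. The two full-height stiles are 739 mm tall; the top rail sits at z = 713 and is 26 mm tall, so the border above the opening is 739 − 713 = 26 mm, matching the stile x-width.


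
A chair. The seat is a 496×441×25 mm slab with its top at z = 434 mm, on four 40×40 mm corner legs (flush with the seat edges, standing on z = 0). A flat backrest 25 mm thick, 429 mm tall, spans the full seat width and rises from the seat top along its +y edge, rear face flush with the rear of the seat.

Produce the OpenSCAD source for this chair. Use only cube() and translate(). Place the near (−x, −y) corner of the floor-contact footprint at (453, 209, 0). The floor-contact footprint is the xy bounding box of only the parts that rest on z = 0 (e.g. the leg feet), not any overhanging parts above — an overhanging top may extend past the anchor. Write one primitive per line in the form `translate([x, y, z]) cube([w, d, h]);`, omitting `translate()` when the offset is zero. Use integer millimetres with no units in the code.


// leg_h = 434 - 25 = 409
translate([453, 209, 409]) cube([496, 441, 25]);
translate([453, 209, 0]) cube([40, 40, 409]);
translate([909, 209, 0]) cube([40, 40, 409]);
translate([453, 610, 0]) cube([40, 40, 409]);
translate([909, 610, 0]) cube([40, 40, 409]);
translate([453, 625, 434]) cube([496, 25, 429]);


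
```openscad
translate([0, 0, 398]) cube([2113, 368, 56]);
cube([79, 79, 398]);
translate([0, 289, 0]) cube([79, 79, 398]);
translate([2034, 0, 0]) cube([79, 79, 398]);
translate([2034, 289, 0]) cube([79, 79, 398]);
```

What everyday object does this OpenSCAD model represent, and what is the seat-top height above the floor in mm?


A bench. The seat-top height is 454 mm.

A long slab on four corner posts — a bench. The slab sits at z = 398 with thickness 56, so the top is 398 + 56 = 454 mm.


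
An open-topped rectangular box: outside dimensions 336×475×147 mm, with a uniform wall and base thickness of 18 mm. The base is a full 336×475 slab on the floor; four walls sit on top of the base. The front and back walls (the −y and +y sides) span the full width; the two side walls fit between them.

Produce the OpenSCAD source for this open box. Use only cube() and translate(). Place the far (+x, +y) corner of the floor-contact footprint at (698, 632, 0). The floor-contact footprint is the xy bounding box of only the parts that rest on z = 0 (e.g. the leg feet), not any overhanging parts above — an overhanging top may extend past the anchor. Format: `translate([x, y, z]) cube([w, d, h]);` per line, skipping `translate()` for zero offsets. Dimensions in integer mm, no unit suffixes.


translate([362, 157, 0]) cube([336, 475, 18]);
translate([362, 157, 18]) cube([336, 18, 129]);
translate([362, 614, 18]) cube([336, 18, 129]);
translate([362, 175, 18]) cube([18, 439, 129]);
translate([680, 175, 18]) cube([18, 439, 129]);


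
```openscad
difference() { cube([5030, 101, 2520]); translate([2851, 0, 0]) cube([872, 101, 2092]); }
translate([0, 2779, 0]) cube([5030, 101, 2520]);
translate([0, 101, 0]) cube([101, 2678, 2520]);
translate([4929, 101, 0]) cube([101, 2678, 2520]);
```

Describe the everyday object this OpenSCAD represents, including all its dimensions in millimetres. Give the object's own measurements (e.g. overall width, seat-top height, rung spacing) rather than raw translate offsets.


A single room: four walls, each 2520 mm tall and 101 mm thick, enclosing an outside footprint 5030×2880 mm (x × y), no floor or roof. The front and back walls (−y and +y sides) run the full x-width; the side walls fit between their inner faces. A door opening 872 mm wide and 2092 mm tall is cut through the front wall from the floor up, its −x edge 2851 mm from the wall's −x end.


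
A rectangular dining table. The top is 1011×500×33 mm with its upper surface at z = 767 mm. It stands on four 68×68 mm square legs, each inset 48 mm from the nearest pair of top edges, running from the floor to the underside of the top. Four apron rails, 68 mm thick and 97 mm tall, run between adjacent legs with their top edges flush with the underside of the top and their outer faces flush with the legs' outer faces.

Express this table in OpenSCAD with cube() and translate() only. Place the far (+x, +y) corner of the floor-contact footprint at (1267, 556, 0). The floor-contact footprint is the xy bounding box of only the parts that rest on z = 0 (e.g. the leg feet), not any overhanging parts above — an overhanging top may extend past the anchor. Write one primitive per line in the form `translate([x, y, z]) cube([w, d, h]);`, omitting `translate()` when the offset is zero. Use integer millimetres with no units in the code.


translate([304, 104, 734]) cube([1011, 500, 33]);
translate([352, 152, 0]) cube([68, 68, 734]);
translate([1199, 152, 0]) cube([68, 68, 734]);
translate([352, 488, 0]) cube([68, 68, 734]);
translate([1199, 488, 0]) cube([68, 68, 734]);
translate([420, 152, 637]) cube([779, 68, 97]);
translate([420, 488, 637]) cube([779, 68, 97]);
translate([352, 220, 637]) cube([68, 268, 97]);
translate([1199, 220, 637]) cube([68, 268, 97]);


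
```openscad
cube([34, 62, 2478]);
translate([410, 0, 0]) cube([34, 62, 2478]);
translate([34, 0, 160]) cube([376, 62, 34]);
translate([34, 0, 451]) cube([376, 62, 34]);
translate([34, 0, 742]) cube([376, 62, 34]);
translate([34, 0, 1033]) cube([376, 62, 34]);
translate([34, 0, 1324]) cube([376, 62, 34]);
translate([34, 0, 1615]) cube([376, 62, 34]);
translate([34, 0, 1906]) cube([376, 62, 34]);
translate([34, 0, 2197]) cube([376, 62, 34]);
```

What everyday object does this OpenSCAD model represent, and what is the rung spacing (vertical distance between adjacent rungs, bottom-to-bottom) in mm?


A ladder. The rung spacing is 291 mm.

Two tall 34×62 posts with 8 short bars between them — a ladder. Adjacent rungs sit at z = 160 and z = 451, so the spacing is 451 − 160 = 291 mm.


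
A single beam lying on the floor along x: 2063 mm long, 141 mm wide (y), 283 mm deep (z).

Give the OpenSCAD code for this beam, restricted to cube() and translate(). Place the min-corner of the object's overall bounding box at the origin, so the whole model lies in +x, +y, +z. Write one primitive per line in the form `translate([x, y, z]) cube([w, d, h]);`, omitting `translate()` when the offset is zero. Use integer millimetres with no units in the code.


cube([2063, 141, 283]);


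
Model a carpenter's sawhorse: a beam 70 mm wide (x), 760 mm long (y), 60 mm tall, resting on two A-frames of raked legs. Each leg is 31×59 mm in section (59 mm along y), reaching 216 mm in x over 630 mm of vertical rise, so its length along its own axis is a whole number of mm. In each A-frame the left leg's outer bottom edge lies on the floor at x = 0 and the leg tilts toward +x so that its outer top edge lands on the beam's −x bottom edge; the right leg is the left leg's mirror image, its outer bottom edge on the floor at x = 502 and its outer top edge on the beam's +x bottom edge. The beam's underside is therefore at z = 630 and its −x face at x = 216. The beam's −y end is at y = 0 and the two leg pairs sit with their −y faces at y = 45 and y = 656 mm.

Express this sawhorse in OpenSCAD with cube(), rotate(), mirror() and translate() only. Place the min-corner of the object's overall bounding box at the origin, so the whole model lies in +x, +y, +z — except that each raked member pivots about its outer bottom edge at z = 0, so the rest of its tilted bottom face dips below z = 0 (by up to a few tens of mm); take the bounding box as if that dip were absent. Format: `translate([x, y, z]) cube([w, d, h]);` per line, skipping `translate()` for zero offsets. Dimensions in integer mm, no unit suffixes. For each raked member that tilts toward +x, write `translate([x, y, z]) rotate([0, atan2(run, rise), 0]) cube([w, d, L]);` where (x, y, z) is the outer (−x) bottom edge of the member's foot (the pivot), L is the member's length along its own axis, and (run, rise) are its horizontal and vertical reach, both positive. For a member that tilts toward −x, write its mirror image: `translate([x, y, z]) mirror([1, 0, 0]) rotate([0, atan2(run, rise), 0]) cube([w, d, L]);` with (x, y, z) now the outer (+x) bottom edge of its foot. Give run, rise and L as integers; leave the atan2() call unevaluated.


// leg length = √(216² + 630²) = 666
// right-leg outer foot x = 2·216 + 70 = 502
// beam min-corner = (216, 0, 630)
translate([216, 0, 630]) cube([70, 760, 60]);
translate([0, 45, 0]) rotate([0, atan2(216, 630), 0]) cube([31, 59, 666]);
translate([502, 45, 0]) mirror([1, 0, 0]) rotate([0, atan2(216, 630), 0]) cube([31, 59, 666]);
translate([0, 656, 0]) rotate([0, atan2(216, 630), 0]) cube([31, 59, 666]);
translate([502, 656, 0]) mirror([1, 0, 0]) rotate([0, atan2(216, 630), 0]) cube([31, 59, 666]);


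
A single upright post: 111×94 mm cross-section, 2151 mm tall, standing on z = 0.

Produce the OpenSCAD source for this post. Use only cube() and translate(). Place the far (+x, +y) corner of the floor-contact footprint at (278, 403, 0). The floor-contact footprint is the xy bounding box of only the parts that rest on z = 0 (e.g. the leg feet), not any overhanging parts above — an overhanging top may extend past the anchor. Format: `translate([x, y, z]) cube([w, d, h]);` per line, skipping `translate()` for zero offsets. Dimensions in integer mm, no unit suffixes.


translate([167, 309, 0]) cube([111, 94, 2151]);


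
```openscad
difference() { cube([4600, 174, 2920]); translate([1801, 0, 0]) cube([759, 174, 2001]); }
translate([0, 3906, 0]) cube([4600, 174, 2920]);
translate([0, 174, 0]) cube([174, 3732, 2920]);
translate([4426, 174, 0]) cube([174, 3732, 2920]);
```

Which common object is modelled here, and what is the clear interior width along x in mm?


A single room. The interior width is 4252 mm.

Four walls enclosing a rectangle with a door in the front wall — a room. Outside width 4600 minus two 174 mm walls gives 4252 mm.


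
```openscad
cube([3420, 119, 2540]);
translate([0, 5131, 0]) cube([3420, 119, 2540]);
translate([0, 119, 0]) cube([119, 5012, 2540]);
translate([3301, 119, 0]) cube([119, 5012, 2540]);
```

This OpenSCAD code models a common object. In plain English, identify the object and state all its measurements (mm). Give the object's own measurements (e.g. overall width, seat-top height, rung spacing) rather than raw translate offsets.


The wall frame of a small rectangular building: four walls, each 2540 mm tall and 119 mm thick, enclosing a footprint 3420 mm (x) by 5250 mm (y) outside-to-outside, with no floor or roof. The front and back walls (the −y and +y sides) span the full width; the two side walls fit between them.


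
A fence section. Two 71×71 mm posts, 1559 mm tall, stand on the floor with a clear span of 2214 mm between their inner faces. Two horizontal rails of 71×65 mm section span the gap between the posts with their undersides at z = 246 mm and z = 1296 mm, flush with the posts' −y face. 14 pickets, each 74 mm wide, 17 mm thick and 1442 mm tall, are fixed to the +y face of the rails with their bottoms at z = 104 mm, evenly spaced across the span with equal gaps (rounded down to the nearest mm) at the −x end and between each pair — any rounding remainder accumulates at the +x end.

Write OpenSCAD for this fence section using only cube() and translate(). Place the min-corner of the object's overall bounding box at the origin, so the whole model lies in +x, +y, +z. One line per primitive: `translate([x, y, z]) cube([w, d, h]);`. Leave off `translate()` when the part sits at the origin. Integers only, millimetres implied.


cube([71, 71, 1559]);
translate([2285, 0, 0]) cube([71, 71, 1559]);
translate([71, 0, 246]) cube([2214, 71, 65]);
translate([71, 0, 1296]) cube([2214, 71, 65]);
translate([149, 71, 104]) cube([74, 17, 1442]);
translate([301, 71, 104]) cube([74, 17, 1442]);
translate([453, 71, 104]) cube([74, 17, 1442]);
translate([605, 71, 104]) cube([74, 17, 1442]);
translate([757, 71, 104]) cube([74, 17, 1442]);
translate([909, 71, 104]) cube([74, 17, 1442]);
translate([1061, 71, 104]) cube([74, 17, 1442]);
translate([1213, 71, 104]) cube([74, 17, 1442]);
translate([1365, 71, 104]) cube([74, 17, 1442]);
translate([1517, 71, 104]) cube([74, 17, 1442]);
translate([1669, 71, 104]) cube([74, 17, 1442]);
translate([1821, 71, 104]) cube([74, 17, 1442]);
translate([1973, 71, 104]) cube([74, 17, 1442]);
translate([2125, 71, 104]) cube([74, 17, 1442]);
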